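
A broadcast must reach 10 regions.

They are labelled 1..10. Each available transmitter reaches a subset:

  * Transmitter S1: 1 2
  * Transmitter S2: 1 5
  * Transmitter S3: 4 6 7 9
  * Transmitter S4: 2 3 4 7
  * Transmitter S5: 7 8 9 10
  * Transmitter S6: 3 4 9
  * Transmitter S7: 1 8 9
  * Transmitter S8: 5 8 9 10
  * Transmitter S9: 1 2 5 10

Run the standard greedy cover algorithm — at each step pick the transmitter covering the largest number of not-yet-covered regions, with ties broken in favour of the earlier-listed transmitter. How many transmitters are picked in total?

4

Greedy: pick S3 (covers 4 new) → pick S9 (covers 4 new) → pick S4 (covers 1 new) → pick S5 (covers 1 new). Total picks: 4.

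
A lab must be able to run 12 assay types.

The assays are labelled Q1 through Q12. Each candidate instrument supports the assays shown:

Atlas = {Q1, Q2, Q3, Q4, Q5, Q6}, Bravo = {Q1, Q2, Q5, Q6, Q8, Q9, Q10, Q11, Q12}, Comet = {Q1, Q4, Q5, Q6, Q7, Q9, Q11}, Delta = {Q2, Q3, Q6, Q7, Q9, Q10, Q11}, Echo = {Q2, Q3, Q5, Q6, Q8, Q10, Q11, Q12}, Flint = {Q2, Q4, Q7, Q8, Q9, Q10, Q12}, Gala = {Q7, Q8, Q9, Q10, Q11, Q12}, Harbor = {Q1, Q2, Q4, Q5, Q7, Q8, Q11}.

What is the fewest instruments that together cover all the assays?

2

Take {Atlas, Gala}. Their union is {Q1, Q2, Q3, Q4, Q5, Q6, Q7, Q8, Q9, Q10, Q11, Q12}, which is all 12 assays.
No single instrument has all 12 assays (the largest, Bravo, has 9), so 2 is optimal.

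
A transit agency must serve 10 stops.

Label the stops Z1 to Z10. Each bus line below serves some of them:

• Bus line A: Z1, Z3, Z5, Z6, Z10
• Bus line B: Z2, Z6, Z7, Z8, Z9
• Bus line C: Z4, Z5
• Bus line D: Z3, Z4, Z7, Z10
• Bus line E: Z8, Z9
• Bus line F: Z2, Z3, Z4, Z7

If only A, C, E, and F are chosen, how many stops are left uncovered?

0

Union of A, C, E, F = {Z1, Z2, Z3, Z4, Z5, Z6, Z7, Z8, Z9, Z10} — that's every stop, so 0 are uncovered.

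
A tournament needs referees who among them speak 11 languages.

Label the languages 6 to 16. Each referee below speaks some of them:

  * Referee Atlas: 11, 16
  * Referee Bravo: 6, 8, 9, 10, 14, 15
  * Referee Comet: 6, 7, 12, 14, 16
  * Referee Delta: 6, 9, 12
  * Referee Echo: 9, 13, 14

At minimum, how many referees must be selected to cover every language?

Atlas and Bravo and Comet and Echo together: Atlas ∪ Bravo ∪ Comet ∪ Echo = {6, 7, 8, 9, 10, 11, 12, 13, 14, 15, 16} — every language is covered.
No 3 of the 5 referees cover everything (all 10 combinations miss at least one language), so 4 is optimal.

4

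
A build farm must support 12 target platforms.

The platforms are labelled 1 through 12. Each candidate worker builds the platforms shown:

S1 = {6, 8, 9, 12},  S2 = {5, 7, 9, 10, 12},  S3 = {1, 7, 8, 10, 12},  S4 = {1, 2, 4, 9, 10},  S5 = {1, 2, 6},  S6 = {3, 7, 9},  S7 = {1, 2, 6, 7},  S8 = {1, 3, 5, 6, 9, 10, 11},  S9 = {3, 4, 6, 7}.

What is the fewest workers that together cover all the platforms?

S3 and S4 and S8 together: S3 ∪ S4 ∪ S8 = {1, 2, 3, 4, 5, 6, 7, 8, 9, 10, 11, 12} — every platform is covered.
Only S8 contains 11, so S8 is forced; the remaining 5 platforms need at least 2 more workers (each remaining worker adds at most 3) — so at least 3 workers are needed, and 3 is optimal.

3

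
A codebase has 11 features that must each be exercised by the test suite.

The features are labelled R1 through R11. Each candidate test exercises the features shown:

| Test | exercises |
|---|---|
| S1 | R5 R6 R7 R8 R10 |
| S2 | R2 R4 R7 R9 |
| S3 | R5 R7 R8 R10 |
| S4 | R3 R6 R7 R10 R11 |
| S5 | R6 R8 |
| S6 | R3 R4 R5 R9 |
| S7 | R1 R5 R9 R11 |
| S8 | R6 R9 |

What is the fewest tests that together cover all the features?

S2 and S3 and S4 and S7 together: S2 ∪ S3 ∪ S4 ∪ S7 = {R1, R2, R3, R4, R5, R6, R7, R8, R9, R10, R11} — every feature is covered.
No 3 of the 8 tests cover everything (all 56 combinations miss at least one feature), so 4 is optimal.

4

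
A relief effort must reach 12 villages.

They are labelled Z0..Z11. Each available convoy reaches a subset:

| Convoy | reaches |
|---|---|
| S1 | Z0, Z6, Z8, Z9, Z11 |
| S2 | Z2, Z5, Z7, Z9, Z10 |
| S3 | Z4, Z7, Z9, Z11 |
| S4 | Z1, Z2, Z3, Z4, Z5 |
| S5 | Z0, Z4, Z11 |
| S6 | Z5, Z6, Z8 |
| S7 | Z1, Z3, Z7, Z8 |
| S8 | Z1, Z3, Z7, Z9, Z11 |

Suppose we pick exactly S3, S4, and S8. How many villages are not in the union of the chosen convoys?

4

Union of S3, S4, S8 = {Z1, Z2, Z3, Z4, Z5, Z7, Z9, Z11}.
Not covered: Z0, Z6, Z8, Z10 — 4 villages.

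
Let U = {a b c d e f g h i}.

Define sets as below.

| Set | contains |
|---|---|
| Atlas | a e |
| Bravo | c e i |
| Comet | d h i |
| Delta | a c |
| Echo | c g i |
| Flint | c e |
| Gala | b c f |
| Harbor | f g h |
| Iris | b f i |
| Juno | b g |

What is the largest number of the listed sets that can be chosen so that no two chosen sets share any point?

Comet, Delta, Juno are pairwise disjoint (Comet={d,h,i}; Delta={a,c}; Juno={b,g}).
Every remaining set overlaps one of these, and no 4 of the listed sets are pairwise disjoint, so 3 is the maximum.

3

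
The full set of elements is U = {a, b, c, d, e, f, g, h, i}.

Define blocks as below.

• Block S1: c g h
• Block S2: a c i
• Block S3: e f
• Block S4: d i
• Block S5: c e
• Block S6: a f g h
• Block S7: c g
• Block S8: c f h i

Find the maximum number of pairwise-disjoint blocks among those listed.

S4, S5, S6 are pairwise disjoint (S4={d,i}; S5={c,e}; S6={a,f,g,h}).
Every remaining block overlaps one of these, and no 4 of the listed blocks are pairwise disjoint, so 3 is the maximum.

3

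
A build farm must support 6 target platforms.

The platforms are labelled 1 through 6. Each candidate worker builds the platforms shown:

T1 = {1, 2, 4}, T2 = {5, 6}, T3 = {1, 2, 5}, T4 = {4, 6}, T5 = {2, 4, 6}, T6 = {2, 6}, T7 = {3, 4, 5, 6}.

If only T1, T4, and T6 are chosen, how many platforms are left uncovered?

Union of T1, T4, T6 = {1, 2, 4, 6}.
Not covered: 3, 5 — 2 platforms.

2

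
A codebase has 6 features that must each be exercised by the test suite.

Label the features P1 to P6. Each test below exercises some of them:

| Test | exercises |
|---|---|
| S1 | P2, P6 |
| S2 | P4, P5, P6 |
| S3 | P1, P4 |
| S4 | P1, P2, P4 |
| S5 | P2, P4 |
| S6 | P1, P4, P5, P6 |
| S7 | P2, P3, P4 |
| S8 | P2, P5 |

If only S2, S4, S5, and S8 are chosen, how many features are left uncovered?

1

Union of S2, S4, S5, S8 = {P1, P2, P4, P5, P6}.
Not covered: P3 — 1 feature.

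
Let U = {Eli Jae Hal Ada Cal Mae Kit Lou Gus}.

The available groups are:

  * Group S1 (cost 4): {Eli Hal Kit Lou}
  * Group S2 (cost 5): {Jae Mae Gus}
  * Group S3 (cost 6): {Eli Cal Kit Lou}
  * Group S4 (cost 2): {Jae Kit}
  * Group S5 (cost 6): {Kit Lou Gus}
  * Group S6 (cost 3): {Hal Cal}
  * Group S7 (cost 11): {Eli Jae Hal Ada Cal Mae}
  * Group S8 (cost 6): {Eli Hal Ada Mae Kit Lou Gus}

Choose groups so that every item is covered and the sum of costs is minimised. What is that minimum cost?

11

S4, S6, S8 together cover every item (S4 ∪ S6 ∪ S8 = {Eli, Jae, Hal, Ada, Cal, Mae, Kit, Lou, Gus}); total cost 2 + 3 + 6 = 11.
No covering selection has total cost below 11.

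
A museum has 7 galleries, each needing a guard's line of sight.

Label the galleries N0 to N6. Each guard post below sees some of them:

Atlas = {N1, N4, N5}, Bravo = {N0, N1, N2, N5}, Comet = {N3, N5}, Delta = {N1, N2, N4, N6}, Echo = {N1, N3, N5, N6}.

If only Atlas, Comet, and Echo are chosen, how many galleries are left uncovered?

Union of Atlas, Comet, Echo = {N1, N3, N4, N5, N6}.
Not covered: N0, N2 — 2 galleries.

2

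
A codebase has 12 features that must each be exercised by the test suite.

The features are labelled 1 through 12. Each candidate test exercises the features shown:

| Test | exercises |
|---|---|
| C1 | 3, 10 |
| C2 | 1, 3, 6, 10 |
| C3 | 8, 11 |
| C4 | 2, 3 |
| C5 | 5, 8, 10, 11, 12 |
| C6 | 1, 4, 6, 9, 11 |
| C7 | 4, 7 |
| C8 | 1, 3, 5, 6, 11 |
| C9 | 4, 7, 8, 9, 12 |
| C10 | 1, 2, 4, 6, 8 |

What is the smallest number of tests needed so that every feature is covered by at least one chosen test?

4

C2 and C8 and C9 and C10 together: C2 ∪ C8 ∪ C9 ∪ C10 = {1, 2, 3, 4, 5, 6, 7, 8, 9, 10, 11, 12} — every feature is covered.
No 3 of the 10 tests cover everything (all 120 combinations miss at least one feature), so 4 is optimal.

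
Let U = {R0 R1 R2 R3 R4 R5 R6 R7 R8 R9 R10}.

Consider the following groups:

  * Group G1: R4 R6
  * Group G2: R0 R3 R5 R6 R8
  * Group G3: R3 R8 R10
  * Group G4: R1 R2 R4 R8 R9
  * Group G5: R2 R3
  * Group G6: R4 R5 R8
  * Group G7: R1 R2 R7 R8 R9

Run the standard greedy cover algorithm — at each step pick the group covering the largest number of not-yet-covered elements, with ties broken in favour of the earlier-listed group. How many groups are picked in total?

Greedy: pick G2 (covers 5 new) → pick G4 (covers 4 new) → pick G3 (covers 1 new) → pick G7 (covers 1 new). Total picks: 4.

4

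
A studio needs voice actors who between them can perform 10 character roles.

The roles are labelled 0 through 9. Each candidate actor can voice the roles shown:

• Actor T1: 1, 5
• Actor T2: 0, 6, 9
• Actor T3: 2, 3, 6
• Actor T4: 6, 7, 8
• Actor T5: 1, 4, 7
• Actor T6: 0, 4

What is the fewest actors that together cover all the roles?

5

T1 and T2 and T3 and T4 and T5 together: T1 ∪ T2 ∪ T3 ∪ T4 ∪ T5 = {0, 1, 2, 3, 4, 5, 6, 7, 8, 9} — every role is covered.
Only T4 contains 8, so T4 is forced; the remaining 7 roles need at least 4 more actors (each remaining actor adds at most 2) — so at least 5 actors are needed, and 5 is optimal.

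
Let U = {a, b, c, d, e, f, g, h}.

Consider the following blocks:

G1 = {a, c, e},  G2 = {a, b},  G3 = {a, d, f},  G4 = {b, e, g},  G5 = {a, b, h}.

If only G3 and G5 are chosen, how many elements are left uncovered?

3

Union of G3, G5 = {a, b, d, f, h}.
Not covered: c, e, g — 3 elements.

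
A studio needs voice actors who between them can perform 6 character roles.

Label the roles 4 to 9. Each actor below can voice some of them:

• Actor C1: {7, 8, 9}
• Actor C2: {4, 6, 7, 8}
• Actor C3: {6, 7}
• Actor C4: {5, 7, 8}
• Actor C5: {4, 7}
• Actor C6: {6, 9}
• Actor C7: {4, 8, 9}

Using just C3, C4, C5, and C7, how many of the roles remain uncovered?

0

Union of C3, C4, C5, C7 = {4, 5, 6, 7, 8, 9} — that's every role, so 0 are uncovered.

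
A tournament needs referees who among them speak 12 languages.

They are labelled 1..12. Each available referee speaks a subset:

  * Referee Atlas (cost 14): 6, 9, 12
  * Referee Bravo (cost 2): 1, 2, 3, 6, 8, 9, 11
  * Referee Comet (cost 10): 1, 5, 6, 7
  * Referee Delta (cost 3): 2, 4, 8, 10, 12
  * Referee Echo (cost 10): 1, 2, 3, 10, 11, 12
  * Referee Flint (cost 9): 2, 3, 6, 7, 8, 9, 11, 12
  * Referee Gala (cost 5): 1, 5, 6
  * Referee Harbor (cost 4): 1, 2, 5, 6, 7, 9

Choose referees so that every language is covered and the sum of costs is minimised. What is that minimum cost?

9

Bravo, Delta, Harbor together cover every language (Bravo ∪ Delta ∪ Harbor = {1, 2, 3, 4, 5, 6, 7, 8, 9, 10, 11, 12}); total cost 2 + 3 + 4 = 9.
No covering selection has total cost below 9.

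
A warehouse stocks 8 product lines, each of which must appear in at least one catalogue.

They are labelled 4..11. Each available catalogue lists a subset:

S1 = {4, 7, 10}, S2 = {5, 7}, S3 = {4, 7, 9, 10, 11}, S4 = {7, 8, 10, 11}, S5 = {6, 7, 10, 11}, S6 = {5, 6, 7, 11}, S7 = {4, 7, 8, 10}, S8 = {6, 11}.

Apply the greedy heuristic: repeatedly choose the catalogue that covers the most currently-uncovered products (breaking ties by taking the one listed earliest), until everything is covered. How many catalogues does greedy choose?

Greedy: pick S3 (covers 5 new) → pick S6 (covers 2 new) → pick S4 (covers 1 new). Total picks: 3.

3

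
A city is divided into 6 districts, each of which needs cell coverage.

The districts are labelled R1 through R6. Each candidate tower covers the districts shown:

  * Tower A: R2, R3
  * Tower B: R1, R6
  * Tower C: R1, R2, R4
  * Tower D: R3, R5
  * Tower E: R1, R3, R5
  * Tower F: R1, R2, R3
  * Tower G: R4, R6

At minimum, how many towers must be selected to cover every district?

D and F and G together: D ∪ F ∪ G = {R1, R2, R3, R4, R5, R6} — every district is covered.
No 2 of the 7 towers cover everything (all 21 combinations miss at least one district), so 3 is optimal.

3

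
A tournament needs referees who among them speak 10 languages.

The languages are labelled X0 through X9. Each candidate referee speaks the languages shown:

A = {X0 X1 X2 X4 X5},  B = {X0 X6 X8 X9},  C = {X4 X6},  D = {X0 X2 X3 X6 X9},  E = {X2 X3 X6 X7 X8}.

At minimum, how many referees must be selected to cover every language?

3

Take {A, D, E}. Their union is {X0, X1, X2, X3, X4, X5, X6, X7, X8, X9}, which is all 10 languages.
Only A contains X1, so A is forced; the remaining 5 languages need at least 2 more referees (each remaining referee adds at most 4) — so at least 3 referees are needed, and 3 is optimal.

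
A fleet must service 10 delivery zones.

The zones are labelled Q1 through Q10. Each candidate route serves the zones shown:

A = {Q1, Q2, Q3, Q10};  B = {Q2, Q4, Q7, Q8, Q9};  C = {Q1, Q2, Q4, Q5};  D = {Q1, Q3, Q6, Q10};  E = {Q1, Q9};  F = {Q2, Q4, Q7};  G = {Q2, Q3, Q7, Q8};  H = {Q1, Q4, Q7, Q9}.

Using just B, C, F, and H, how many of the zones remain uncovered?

3

Union of B, C, F, H = {Q1, Q2, Q4, Q5, Q7, Q8, Q9}.
Not covered: Q3, Q6, Q10 — 3 zones.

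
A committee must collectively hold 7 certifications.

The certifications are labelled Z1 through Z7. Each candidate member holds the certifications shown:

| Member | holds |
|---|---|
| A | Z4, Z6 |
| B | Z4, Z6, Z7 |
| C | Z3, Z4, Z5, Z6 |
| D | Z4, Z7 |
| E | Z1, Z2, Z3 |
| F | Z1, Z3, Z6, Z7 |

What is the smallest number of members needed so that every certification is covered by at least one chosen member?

3

B and C and E together: B ∪ C ∪ E = {Z1, Z2, Z3, Z4, Z5, Z6, Z7} — every certification is covered.
Only E contains Z2, so E is forced; the remaining 4 certifications need at least 2 more members (each remaining member adds at most 3) — so at least 3 members are needed, and 3 is optimal.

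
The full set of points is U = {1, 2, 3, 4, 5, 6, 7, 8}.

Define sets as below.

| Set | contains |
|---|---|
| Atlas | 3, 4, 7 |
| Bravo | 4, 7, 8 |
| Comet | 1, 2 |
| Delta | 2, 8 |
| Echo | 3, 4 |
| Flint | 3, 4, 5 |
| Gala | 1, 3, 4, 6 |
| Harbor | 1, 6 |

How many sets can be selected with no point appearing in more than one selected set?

Atlas, Delta, Harbor are pairwise disjoint (Atlas={3,4,7}; Delta={2,8}; Harbor={1,6}).
Every remaining set overlaps one of these, and no 4 of the listed sets are pairwise disjoint, so 3 is the maximum.

3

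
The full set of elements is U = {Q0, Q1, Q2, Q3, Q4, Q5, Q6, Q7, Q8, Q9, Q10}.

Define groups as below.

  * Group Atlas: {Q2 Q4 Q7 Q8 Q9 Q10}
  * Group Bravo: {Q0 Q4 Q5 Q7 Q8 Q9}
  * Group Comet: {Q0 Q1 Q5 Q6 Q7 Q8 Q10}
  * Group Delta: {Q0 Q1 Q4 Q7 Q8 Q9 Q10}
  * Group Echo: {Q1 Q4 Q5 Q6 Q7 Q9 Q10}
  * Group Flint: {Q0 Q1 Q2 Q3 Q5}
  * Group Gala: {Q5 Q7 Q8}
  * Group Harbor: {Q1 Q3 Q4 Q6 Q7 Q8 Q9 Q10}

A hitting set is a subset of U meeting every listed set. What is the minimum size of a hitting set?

2

Take H = {Q3, Q7}. Each listed group contains at least one of these, so H is a hitting set of size 2.
No single element lies in every group, so at least 2 are needed and 2 is optimal.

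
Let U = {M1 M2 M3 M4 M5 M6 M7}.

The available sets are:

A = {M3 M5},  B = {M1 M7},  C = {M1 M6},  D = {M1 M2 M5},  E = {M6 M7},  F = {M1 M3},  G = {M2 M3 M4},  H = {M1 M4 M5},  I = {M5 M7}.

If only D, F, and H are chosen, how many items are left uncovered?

2

Union of D, F, H = {M1, M2, M3, M4, M5}.
Not covered: M6, M7 — 2 items.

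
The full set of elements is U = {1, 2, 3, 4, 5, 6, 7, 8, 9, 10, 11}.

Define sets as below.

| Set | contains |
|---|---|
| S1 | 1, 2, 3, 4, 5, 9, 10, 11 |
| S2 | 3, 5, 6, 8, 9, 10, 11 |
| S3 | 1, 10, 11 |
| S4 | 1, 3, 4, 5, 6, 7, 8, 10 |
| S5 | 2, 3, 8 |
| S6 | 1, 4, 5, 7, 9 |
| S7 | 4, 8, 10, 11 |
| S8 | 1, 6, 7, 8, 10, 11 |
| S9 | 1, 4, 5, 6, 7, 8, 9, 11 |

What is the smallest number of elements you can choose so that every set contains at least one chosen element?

H = {1, 8} meets every set (each contains at least one member of H), and |H| = 2.
The sets S3, S5 are pairwise disjoint, so any hitting set needs a separate element for each — at least 2. Hence 2 is optimal.

2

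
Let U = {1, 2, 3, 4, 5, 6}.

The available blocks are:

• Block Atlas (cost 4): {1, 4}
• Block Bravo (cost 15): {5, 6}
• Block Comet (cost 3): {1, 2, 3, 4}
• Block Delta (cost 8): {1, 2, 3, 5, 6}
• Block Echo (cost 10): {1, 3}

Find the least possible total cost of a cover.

11

Comet, Delta together cover every point (Comet ∪ Delta = {1, 2, 3, 4, 5, 6}); total cost 3 + 8 = 11.
No covering selection has total cost below 11.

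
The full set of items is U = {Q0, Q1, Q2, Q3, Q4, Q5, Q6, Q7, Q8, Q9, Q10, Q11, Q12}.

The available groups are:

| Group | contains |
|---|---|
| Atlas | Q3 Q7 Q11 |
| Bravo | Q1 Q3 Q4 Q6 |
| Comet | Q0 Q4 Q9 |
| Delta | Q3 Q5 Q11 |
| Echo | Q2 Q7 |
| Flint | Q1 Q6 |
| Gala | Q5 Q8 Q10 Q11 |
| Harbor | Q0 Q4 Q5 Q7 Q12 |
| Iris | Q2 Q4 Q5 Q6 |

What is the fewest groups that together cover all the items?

5

Take {Bravo, Comet, Echo, Gala, Harbor}. Their union is {Q0, Q1, Q2, Q3, Q4, Q5, Q6, Q7, Q8, Q9, Q10, Q11, Q12}, which is all 13 items.
No 4 of the 9 groups cover everything (all 126 combinations miss at least one item), so 5 is optimal.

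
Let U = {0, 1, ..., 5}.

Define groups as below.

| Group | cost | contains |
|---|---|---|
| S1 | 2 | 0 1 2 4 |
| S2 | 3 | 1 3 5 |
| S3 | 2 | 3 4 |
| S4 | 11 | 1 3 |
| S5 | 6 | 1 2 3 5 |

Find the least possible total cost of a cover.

5

S1, S2 together cover every element (S1 ∪ S2 = {0, 1, 2, 3, 4, 5}); total cost 2 + 3 = 5.
No covering selection has total cost below 5.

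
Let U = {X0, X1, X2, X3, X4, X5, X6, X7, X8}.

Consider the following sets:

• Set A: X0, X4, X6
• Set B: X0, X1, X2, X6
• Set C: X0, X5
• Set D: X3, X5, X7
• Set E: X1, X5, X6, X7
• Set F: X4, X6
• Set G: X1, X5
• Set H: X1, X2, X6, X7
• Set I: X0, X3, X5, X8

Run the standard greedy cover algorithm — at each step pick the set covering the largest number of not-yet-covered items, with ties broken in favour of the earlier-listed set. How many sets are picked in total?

4

Greedy: pick B (covers 4 new) → pick D (covers 3 new) → pick A (covers 1 new) → pick I (covers 1 new). Total picks: 4.
(The true minimum cover uses only 3 sets, so greedy is not optimal here.)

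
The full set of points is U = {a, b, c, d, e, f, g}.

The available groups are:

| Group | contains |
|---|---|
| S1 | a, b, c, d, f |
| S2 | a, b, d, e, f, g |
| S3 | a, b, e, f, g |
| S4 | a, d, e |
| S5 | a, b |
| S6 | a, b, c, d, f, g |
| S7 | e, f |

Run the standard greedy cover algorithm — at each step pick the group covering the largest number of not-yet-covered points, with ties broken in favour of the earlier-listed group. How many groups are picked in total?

Greedy: pick S2 (covers 6 new) → pick S1 (covers 1 new). Total picks: 2.

2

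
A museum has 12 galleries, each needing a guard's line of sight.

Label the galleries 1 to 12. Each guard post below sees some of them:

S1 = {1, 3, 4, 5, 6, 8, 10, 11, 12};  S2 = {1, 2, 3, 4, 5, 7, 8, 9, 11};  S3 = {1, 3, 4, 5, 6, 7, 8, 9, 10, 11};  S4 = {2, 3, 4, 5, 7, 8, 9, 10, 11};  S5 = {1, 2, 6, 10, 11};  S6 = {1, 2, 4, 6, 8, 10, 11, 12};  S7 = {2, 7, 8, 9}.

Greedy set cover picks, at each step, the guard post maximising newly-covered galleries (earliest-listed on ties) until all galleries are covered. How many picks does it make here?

2

Greedy: pick S3 (covers 10 new) → pick S6 (covers 2 new). Total picks: 2.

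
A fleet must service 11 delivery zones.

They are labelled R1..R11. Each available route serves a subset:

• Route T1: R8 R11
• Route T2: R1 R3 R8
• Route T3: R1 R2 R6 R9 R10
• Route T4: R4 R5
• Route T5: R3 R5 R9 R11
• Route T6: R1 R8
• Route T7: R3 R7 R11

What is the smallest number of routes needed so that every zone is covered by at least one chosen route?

4

T1 and T3 and T4 and T7 together: T1 ∪ T3 ∪ T4 ∪ T7 = {R1, R2, R3, R4, R5, R6, R7, R8, R9, R10, R11} — every zone is covered.
No 3 of the 7 routes cover everything (all 35 combinations miss at least one zone), so 4 is optimal.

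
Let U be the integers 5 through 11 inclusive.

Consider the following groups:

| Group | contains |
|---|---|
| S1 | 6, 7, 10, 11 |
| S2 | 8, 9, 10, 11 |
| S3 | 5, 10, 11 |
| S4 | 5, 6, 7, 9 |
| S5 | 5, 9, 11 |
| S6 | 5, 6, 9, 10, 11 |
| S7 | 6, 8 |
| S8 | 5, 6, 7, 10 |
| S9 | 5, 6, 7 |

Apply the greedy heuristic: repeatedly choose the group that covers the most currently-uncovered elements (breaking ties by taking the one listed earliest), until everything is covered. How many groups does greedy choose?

Greedy: pick S6 (covers 5 new) → pick S1 (covers 1 new) → pick S2 (covers 1 new). Total picks: 3.
(The true minimum cover uses only 2 groups, so greedy is not optimal here.)

3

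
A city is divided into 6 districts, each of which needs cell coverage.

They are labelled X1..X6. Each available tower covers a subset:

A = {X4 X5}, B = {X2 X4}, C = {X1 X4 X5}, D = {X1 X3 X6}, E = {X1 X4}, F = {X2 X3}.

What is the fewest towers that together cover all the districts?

Take {A, D, F}. Their union is {X1, X2, X3, X4, X5, X6}, which is all 6 districts.
Only D contains X6, so D is forced; the remaining 3 districts need at least 2 more towers (each remaining tower adds at most 2) — so at least 3 towers are needed, and 3 is optimal.

3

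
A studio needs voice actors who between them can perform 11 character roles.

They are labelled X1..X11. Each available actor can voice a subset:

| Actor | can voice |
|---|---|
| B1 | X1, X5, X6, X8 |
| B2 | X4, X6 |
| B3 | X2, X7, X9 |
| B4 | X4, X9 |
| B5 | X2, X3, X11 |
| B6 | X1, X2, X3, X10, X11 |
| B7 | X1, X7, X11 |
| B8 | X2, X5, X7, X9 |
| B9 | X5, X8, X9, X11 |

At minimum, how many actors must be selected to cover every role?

4

Take {B1, B3, B4, B6}. Their union is {X1, X2, X3, X4, X5, X6, X7, X8, X9, X10, X11}, which is all 11 roles.
No 3 of the 9 actors cover everything (all 84 combinations miss at least one role), so 4 is optimal.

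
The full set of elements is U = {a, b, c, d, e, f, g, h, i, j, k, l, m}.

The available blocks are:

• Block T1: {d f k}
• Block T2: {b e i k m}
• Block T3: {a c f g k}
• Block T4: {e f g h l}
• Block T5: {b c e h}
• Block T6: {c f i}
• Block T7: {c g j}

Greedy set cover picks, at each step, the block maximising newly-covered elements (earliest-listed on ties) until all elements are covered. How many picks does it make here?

5

Greedy: pick T2 (covers 5 new) → pick T3 (covers 4 new) → pick T4 (covers 2 new) → pick T1 (covers 1 new) → pick T7 (covers 1 new). Total picks: 5.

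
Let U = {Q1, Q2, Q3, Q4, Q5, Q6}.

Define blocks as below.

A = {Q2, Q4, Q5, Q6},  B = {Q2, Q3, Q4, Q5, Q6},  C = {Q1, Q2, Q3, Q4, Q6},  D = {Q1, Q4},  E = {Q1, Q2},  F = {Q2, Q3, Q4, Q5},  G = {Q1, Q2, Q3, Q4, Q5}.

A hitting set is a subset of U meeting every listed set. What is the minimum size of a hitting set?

H = {Q1, Q2} meets every block (each contains at least one member of H), and |H| = 2.
No single item lies in every block, so at least 2 are needed and 2 is optimal.

2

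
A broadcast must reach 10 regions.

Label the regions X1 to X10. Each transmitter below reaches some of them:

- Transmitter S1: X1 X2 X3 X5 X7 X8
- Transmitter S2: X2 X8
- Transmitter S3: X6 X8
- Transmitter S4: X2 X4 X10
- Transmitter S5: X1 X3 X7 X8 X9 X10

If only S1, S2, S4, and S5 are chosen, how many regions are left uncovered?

1

Union of S1, S2, S4, S5 = {X1, X2, X3, X4, X5, X7, X8, X9, X10}.
Not covered: X6 — 1 region.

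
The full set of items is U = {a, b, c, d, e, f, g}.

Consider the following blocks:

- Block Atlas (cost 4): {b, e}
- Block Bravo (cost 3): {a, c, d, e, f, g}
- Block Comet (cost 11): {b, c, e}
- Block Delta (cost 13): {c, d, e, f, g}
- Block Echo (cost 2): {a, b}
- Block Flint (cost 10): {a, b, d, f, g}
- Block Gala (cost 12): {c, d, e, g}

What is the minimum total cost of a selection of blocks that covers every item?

Bravo, Echo together cover every item (Bravo ∪ Echo = {a, b, c, d, e, f, g}); total cost 3 + 2 = 5.
No covering selection has total cost below 5.

5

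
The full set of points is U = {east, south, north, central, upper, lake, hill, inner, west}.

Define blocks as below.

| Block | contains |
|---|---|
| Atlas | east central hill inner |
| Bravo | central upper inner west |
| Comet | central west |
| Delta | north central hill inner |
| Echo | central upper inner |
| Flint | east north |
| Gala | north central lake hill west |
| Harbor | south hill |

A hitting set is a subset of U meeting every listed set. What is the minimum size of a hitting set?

3

Take H = {north, central, hill}. Each listed block contains at least one of these, so H is a hitting set of size 3.
The blocks Comet, Flint, Harbor are pairwise disjoint, so any hitting set needs a separate point for each — at least 3. Hence 3 is optimal.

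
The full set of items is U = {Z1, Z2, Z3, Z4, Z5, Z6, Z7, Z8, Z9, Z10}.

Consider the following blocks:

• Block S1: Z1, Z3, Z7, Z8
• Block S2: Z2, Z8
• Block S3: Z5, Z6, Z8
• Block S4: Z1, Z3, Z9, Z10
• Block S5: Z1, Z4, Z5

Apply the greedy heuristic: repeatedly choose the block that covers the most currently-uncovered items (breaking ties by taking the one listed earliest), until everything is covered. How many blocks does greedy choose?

5

Greedy: pick S1 (covers 4 new) → pick S3 (covers 2 new) → pick S4 (covers 2 new) → pick S2 (covers 1 new) → pick S5 (covers 1 new). Total picks: 5.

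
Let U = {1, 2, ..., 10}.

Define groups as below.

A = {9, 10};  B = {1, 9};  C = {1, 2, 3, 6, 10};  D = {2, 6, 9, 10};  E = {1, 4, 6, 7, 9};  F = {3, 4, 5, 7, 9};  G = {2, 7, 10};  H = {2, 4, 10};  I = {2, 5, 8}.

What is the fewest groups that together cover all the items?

3

C, E, and I cover everything between them: the union {1, 2, 3, 4, 5, 6, 7, 8, 9, 10} is all of U.
Only I contains 8, so I is forced; the remaining 7 items need at least 2 more groups (each remaining group adds at most 5) — so at least 3 groups are needed, and 3 is optimal.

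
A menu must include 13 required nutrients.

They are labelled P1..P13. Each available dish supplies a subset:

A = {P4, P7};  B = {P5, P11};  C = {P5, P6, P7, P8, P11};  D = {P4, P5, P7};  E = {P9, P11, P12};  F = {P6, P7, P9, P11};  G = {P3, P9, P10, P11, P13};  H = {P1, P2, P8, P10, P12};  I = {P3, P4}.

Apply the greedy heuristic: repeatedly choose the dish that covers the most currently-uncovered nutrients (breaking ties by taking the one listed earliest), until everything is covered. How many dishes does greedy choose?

Greedy: pick C (covers 5 new) → pick G (covers 4 new) → pick H (covers 3 new) → pick A (covers 1 new). Total picks: 4.

4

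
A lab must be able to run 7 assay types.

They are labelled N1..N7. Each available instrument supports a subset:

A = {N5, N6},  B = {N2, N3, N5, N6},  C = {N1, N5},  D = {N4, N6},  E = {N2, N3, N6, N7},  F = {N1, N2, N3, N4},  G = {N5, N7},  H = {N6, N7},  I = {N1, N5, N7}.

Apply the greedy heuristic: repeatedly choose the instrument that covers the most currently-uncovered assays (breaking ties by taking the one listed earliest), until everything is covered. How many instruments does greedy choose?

Greedy: pick B (covers 4 new) → pick F (covers 2 new) → pick E (covers 1 new). Total picks: 3.

3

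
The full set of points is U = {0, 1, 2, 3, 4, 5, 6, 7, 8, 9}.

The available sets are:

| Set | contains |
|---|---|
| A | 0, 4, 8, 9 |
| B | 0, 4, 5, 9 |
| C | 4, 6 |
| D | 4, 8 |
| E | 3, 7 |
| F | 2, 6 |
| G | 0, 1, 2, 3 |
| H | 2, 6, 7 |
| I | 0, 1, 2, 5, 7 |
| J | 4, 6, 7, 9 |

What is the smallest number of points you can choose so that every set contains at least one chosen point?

3

T = {2, 3, 4} meets every set (each contains at least one member of T), and |T| = 3.
The sets B, E, F are pairwise disjoint, so any hitting set needs a separate point for each — at least 3. Hence 3 is optimal.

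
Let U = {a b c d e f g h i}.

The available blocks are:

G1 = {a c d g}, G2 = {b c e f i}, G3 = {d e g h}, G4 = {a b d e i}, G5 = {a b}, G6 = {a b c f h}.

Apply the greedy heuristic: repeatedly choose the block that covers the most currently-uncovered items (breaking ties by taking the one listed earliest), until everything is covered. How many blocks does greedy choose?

Greedy: pick G2 (covers 5 new) → pick G1 (covers 3 new) → pick G3 (covers 1 new). Total picks: 3.

3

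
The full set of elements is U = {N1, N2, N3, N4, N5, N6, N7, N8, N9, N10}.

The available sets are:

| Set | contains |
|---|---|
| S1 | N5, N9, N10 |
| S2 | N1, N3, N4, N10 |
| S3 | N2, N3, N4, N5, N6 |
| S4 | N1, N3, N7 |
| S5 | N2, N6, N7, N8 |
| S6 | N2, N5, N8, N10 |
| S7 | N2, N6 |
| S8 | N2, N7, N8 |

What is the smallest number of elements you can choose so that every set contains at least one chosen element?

3

Take H = {N1, N2, N5}. Each listed set contains at least one of these, so H is a hitting set of size 3.
The sets S1, S4, S7 are pairwise disjoint, so any hitting set needs a separate element for each — at least 3. Hence 3 is optimal.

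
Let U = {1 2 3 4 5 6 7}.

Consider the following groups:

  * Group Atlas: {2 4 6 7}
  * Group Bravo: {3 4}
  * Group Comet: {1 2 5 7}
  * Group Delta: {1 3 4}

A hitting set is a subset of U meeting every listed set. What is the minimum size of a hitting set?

H = {3, 7} meets every group (each contains at least one member of H), and |H| = 2.
The groups Bravo, Comet are pairwise disjoint, so any hitting set needs a separate point for each — at least 2. Hence 2 is optimal.

2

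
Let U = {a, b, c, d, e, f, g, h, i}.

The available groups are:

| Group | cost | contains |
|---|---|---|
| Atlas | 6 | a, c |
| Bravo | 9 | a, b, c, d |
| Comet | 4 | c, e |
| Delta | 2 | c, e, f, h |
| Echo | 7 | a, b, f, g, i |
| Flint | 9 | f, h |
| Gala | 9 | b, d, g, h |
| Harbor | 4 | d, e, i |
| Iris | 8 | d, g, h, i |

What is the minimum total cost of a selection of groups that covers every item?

13

Delta, Echo, Harbor together cover every item (Delta ∪ Echo ∪ Harbor = {a, b, c, d, e, f, g, h, i}); total cost 2 + 7 + 4 = 13.
No covering selection has total cost below 13.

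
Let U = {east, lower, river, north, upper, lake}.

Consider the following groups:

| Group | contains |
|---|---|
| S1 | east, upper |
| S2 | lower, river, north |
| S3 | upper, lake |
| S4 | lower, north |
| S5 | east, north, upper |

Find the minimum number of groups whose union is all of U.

3

S2 and S3 and S5 together: S2 ∪ S3 ∪ S5 = {east, lower, river, north, upper, lake} — every item is covered.
Only S2 contains river, so S2 is forced; the remaining 3 items need at least 2 more groups (each remaining group adds at most 2) — so at least 3 groups are needed, and 3 is optimal.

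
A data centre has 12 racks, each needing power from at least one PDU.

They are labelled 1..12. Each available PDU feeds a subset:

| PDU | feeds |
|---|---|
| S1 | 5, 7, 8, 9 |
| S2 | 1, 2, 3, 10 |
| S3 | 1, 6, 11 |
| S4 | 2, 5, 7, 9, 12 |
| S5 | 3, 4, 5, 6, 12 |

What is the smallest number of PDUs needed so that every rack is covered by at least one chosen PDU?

Take {S1, S2, S3, S5}. Their union is {1, 2, 3, 4, 5, 6, 7, 8, 9, 10, 11, 12}, which is all 12 racks.
Only S5 contains 4, so S5 is forced; the remaining 7 racks need at least 3 more PDUs (each remaining PDU adds at most 3) — so at least 4 PDUs are needed, and 4 is optimal.

4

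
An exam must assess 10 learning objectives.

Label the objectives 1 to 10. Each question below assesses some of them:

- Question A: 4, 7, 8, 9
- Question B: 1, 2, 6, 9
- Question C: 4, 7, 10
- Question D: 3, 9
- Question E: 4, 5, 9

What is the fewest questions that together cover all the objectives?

A and B and C and D and E together: A ∪ B ∪ C ∪ D ∪ E = {1, 2, 3, 4, 5, 6, 7, 8, 9, 10} — every objective is covered.
No 4 of the 5 questions cover everything (all 5 combinations miss at least one objective), so 5 is optimal.

5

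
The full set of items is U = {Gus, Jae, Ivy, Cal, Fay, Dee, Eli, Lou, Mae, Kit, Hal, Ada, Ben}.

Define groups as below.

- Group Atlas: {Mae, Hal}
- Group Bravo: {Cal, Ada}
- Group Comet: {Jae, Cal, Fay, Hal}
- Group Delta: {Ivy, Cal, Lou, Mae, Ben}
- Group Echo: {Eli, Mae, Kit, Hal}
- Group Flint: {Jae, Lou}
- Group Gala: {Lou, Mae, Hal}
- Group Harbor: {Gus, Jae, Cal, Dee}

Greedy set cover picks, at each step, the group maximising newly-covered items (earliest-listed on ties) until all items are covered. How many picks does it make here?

Greedy: pick Delta (covers 5 new) → pick Comet (covers 3 new) → pick Echo (covers 2 new) → pick Harbor (covers 2 new) → pick Bravo (covers 1 new). Total picks: 5.

5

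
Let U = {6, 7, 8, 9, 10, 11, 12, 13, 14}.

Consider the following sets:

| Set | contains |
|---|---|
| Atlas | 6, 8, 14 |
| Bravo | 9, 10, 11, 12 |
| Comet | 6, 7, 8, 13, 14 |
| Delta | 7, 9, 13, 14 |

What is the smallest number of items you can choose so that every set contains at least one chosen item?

2

The 2 items {11, 14} hit every set.
The sets Bravo, Comet are pairwise disjoint, so any hitting set needs a separate item for each — at least 2. Hence 2 is optimal.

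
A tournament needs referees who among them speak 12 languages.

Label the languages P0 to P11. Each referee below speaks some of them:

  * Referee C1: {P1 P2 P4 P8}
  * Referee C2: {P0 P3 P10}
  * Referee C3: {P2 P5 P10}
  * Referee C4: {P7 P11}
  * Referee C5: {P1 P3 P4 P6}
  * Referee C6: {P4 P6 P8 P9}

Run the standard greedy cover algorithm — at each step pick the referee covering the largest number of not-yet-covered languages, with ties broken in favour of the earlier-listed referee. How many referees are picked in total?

Greedy: pick C1 (covers 4 new) → pick C2 (covers 3 new) → pick C4 (covers 2 new) → pick C6 (covers 2 new) → pick C3 (covers 1 new). Total picks: 5.

5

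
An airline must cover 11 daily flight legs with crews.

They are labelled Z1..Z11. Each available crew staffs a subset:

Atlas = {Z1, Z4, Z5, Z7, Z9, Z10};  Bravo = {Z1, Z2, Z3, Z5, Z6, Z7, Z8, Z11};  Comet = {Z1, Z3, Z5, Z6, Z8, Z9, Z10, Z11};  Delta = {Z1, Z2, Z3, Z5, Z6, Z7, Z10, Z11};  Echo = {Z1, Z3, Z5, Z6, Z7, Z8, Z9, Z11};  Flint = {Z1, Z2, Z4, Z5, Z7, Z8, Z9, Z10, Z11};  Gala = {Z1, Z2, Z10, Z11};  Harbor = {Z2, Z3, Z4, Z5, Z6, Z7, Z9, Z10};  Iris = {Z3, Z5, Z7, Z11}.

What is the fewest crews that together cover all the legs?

Comet and Harbor together: Comet ∪ Harbor = {Z1, Z2, Z3, Z4, Z5, Z6, Z7, Z8, Z9, Z10, Z11} — every leg is covered.
No single crew has all 11 legs (the largest, Flint, has 9), so 2 is optimal.

2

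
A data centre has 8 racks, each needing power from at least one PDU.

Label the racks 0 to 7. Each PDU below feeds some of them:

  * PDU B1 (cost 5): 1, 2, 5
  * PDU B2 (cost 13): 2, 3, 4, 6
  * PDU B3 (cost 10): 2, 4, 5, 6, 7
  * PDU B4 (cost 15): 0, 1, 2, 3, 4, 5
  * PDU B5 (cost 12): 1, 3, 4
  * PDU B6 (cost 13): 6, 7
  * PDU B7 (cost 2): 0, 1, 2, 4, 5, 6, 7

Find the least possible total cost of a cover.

B5, B7 together cover every rack (B5 ∪ B7 = {0, 1, 2, 3, 4, 5, 6, 7}); total cost 12 + 2 = 14.
No covering selection has total cost below 14.

14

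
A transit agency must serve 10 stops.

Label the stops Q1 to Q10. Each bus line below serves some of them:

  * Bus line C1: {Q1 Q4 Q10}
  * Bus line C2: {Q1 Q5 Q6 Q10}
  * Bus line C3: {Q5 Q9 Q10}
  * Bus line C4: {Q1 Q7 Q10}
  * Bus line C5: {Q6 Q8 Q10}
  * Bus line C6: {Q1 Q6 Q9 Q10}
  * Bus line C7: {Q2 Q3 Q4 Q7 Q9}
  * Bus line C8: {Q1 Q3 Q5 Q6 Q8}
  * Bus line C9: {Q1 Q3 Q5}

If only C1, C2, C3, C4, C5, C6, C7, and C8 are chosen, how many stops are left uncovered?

0

Union of C1, C2, C3, C4, C5, C6, C7, C8 = {Q1, Q2, Q3, Q4, Q5, Q6, Q7, Q8, Q9, Q10} — that's every stop, so 0 are uncovered.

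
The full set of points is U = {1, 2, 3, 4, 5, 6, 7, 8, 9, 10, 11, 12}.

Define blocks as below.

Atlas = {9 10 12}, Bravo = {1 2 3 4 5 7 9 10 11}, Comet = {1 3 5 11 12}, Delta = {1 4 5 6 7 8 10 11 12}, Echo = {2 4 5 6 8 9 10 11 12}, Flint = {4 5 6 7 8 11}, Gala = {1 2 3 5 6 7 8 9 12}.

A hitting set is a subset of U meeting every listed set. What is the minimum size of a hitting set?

The 2 points {9, 11} hit every block.
The blocks Atlas, Flint are pairwise disjoint, so any hitting set needs a separate point for each — at least 2. Hence 2 is optimal.

2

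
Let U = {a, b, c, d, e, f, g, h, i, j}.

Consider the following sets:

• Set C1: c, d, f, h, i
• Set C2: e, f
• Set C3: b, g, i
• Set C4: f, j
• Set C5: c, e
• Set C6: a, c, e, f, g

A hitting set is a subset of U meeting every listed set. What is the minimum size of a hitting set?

3

T = {c, f, i} meets every set (each contains at least one member of T), and |T| = 3.
The sets C3, C4, C5 are pairwise disjoint, so any hitting set needs a separate element for each — at least 3. Hence 3 is optimal.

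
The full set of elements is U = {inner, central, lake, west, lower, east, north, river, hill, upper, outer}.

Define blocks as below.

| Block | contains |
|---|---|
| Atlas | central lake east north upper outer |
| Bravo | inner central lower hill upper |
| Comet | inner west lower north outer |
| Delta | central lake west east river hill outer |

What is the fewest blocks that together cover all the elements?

3

Atlas, Comet, and Delta cover everything between them: the union {inner, central, lake, west, lower, east, north, river, hill, upper, outer} is all of U.
Only Delta contains river, so Delta is forced; the remaining 4 elements need at least 2 more blocks (each remaining block adds at most 3) — so at least 3 blocks are needed, and 3 is optimal.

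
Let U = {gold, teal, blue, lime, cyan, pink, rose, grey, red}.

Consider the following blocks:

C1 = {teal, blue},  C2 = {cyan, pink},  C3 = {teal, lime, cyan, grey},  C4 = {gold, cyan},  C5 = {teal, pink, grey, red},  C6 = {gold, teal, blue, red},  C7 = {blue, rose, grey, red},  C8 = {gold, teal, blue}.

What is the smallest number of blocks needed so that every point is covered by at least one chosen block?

Take {C3, C4, C5, C7}. Their union is {gold, teal, blue, lime, cyan, pink, rose, grey, red}, which is all 9 points.
No 3 of the 8 blocks cover everything (all 56 combinations miss at least one point), so 4 is optimal.

4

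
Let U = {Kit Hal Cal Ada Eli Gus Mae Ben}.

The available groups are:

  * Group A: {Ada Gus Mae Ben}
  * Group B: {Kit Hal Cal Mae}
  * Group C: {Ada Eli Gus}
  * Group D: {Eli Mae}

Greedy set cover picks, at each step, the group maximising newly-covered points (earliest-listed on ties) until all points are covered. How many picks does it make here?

3

Greedy: pick A (covers 4 new) → pick B (covers 3 new) → pick C (covers 1 new). Total picks: 3.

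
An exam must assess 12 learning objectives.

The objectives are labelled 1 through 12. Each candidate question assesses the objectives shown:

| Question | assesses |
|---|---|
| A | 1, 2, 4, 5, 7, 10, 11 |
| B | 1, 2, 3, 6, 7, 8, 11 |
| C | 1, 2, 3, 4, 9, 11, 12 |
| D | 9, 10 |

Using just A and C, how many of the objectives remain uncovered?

2

Union of A, C = {1, 2, 3, 4, 5, 7, 9, 10, 11, 12}.
Not covered: 6, 8 — 2 objectives.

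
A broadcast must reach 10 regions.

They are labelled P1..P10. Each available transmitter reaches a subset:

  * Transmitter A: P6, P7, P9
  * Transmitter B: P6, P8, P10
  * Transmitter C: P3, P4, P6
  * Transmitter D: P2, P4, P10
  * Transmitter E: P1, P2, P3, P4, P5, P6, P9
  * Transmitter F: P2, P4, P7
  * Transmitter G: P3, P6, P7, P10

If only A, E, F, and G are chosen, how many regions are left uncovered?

1

Union of A, E, F, G = {P1, P2, P3, P4, P5, P6, P7, P9, P10}.
Not covered: P8 — 1 region.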